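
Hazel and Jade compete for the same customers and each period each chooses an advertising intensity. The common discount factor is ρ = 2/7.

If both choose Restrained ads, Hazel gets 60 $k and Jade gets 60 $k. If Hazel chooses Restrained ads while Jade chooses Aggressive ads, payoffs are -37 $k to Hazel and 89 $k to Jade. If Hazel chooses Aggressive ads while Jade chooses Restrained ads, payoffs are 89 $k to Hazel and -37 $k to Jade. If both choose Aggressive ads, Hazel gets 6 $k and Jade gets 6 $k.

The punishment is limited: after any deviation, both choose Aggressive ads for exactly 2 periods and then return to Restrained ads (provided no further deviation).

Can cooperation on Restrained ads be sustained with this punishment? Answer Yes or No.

No

IC: ρ+…+ρ^2 ≥ (89−60)/(60−6) = 29/54.
At ρ = 2/7: partial sum = 0.3673 < 0.5370. Cooperation not sustainable.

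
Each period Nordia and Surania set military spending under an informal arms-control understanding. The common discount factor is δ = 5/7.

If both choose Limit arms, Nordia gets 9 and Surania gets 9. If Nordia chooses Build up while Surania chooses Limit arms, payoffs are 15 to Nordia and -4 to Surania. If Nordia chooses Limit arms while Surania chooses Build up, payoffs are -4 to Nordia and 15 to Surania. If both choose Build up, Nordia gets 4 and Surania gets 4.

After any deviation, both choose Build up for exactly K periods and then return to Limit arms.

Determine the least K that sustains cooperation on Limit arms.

2

No profitable deviation requires (9−4)(δ+…+δ^K) ≥ 15−9, i.e. δ+…+δ^K ≥ 6/5 ≈ 1.2000.
With δ = 5/7, the partial sums are K=1: 0.7143, K=2: 1.2245.
K = 2 is the first length at which the sum reaches 1.2000.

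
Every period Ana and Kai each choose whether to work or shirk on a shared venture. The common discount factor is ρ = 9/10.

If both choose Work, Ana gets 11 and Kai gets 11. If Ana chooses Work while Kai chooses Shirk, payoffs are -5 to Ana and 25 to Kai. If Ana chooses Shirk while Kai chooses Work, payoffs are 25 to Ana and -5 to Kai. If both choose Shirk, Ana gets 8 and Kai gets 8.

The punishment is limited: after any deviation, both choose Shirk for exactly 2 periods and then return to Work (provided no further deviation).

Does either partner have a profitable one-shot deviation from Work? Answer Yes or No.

A one-shot deviation gives 25 now, then 8 for 2 periods, then back to 11.
Gain from deviating: (25−11) today; loss: (11−8) in each of the next 2 periods.
No-deviation condition: (11−8)(ρ+…+ρ^2) ≥ 25−11, i.e. ρ+…+ρ^2 ≥ 14/3.
At ρ = 9/10: ρ+…+ρ^2 = 1.7100 < 4.6667.
So cooperation is not sustainable.

Yes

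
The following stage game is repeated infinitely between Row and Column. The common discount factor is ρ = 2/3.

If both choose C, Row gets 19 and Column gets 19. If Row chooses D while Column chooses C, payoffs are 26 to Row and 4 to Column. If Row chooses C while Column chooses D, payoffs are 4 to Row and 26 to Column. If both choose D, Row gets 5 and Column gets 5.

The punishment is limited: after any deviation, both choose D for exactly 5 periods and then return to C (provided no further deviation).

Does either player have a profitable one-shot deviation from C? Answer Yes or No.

No

A one-shot deviation gives 26 now, then 5 for 5 periods, then back to 19.
Gain from deviating: (26−19) today; loss: (19−5) in each of the next 5 periods.
No-deviation condition: (19−5)(ρ+…+ρ^5) ≥ 26−19, i.e. ρ+…+ρ^5 ≥ 1/2.
At ρ = 2/3: ρ+…+ρ^5 = 1.7366 ≥ 0.5000.
So cooperation is sustainable.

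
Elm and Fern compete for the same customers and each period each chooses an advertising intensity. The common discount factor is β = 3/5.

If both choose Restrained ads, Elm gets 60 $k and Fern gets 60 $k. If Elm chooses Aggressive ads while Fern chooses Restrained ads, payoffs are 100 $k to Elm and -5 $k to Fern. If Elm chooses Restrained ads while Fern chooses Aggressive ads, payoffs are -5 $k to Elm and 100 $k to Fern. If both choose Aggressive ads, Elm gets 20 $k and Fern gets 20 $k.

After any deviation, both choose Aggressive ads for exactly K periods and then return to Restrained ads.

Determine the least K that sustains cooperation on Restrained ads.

3

No profitable deviation requires (60−20)(β+…+β^K) ≥ 100−60, i.e. β+…+β^K ≥ 1 ≈ 1.0000.
With β = 3/5, the partial sums are K=1: 0.6000, K=2: 0.9600, K=3: 1.1760.
K = 3 is the first length at which the sum reaches 1.0000.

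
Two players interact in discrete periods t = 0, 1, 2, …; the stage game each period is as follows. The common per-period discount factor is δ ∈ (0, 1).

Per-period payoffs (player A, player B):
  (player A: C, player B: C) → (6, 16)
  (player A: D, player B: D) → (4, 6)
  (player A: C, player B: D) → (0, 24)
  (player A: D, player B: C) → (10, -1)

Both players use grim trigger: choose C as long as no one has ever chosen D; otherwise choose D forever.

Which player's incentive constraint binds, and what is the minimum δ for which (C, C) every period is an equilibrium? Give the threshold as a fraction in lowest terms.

player A; δ ≥ 2/3

player A: cooperation gives 6 each period; deviation gives 10 once then 4 forever.
  6/(1−δ) ≥ 10 + 4δ/(1−δ) ⇒ δ ≥ 4/6 = 2/3.
player B: cooperation gives 16 each period; deviation gives 24 once then 6 forever.
  δ ≥ 8/18 = 4/9.
Both must hold, so the binding constraint is player A's: δ ≥ 2/3.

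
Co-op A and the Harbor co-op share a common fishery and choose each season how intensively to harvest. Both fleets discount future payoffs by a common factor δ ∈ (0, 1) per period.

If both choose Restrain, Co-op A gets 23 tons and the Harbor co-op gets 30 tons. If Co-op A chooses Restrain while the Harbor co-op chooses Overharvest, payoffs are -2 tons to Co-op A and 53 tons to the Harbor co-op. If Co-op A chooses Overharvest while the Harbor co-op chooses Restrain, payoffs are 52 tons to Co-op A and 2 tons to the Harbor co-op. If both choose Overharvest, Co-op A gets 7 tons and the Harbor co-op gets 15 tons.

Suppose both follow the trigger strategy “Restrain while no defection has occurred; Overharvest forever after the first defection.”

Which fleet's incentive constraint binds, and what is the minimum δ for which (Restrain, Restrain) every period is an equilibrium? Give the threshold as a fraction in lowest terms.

For Co-op A: deviation gain 52−23 = 29, per-period punishment loss 23−7 = 16. IC gives δ ≥ 29/45.
For the Harbor co-op: gain 23, loss 15 per period, so δ ≥ 23/38.
The tighter constraint is Co-op A's, so cooperation needs δ ≥ 29/45.

Co-op A; δ ≥ 29/45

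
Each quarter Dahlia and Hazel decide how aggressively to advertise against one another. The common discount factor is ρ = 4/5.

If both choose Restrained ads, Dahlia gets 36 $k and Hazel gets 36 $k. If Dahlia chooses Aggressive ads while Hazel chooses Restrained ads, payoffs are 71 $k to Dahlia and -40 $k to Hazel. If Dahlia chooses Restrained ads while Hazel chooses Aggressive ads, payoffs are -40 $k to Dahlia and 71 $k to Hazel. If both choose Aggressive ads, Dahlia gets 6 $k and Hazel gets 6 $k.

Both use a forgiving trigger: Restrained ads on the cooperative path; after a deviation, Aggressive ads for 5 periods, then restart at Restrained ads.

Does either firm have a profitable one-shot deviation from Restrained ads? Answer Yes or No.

A one-shot deviation gives 71 now, then 6 for 5 periods, then back to 36.
Gain from deviating: (71−36) today; loss: (36−6) in each of the next 5 periods.
No-deviation condition: (36−6)(ρ+…+ρ^5) ≥ 71−36, i.e. ρ+…+ρ^5 ≥ 7/6.
At ρ = 4/5: ρ+…+ρ^5 = 2.6893 ≥ 1.1667.
So cooperation is sustainable.

No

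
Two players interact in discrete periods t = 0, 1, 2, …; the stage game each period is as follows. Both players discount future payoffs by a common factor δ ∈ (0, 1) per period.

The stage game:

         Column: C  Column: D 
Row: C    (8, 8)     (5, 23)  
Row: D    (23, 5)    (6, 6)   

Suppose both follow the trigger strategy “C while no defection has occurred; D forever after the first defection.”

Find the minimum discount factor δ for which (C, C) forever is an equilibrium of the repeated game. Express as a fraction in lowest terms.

15/17

Cooperation forever yields 8 each period: 8/(1−δ).
Deviating yields 23 once, then 6 forever: 23 + 6δ/(1−δ).
No profitable deviation requires 8/(1−δ) ≥ 23 + 6δ/(1−δ).
Multiplying by (1−δ): 8 ≥ 23(1−δ) + 6δ = 23 − 17δ.
So 17δ ≥ 15, i.e. δ ≥ 15/17.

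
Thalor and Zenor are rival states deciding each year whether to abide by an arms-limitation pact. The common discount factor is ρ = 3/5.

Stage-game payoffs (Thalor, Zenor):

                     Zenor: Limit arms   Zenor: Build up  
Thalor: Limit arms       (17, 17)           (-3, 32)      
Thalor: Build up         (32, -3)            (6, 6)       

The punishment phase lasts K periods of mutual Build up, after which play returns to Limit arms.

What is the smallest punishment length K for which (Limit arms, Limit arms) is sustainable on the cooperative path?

No profitable deviation requires (17−6)(ρ+…+ρ^K) ≥ 32−17, i.e. ρ+…+ρ^K ≥ 15/11 ≈ 1.3636.
With ρ = 3/5, the partial sums are K=1: 0.6000, K=2: 0.9600, K=3: 1.1760, K=4: 1.3056, K=5: 1.3834.
K = 5 is the first length at which the sum reaches 1.3636.

5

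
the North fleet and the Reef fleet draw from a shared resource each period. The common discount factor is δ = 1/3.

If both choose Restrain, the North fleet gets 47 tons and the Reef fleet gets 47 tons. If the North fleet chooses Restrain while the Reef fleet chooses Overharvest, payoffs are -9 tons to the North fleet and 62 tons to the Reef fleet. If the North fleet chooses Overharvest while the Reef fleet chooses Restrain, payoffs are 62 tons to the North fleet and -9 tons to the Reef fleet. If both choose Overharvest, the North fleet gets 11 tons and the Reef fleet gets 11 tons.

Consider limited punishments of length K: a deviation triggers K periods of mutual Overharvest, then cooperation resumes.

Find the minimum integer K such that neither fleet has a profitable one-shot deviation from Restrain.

2

Need Σ_{k=1}^{K} δ^k ≥ (62−47)/(47−11) = 0.4167 at δ = 1/3.
At K = 1 the sum is 0.3333 < 0.4167; at K = 2 it is 0.4444 ≥ 0.4167.
So the minimum punishment length is K = 2.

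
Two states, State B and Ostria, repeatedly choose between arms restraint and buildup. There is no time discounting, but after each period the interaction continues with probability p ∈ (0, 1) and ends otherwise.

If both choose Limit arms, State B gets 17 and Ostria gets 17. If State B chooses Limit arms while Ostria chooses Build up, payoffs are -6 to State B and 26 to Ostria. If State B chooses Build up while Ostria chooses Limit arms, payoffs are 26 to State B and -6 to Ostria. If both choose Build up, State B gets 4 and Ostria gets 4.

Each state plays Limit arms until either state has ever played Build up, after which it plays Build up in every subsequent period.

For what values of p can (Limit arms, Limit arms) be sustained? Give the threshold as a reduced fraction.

9/22

Expected cooperation value is 17 + p·17 + p²·17 + … = 17/(1−p); deviation gives 26 + p·4/(1−p).
17 ≥ 26(1−p) + 4p ⇒ 22p ≥ 9 ⇒ p ≥ 9/22.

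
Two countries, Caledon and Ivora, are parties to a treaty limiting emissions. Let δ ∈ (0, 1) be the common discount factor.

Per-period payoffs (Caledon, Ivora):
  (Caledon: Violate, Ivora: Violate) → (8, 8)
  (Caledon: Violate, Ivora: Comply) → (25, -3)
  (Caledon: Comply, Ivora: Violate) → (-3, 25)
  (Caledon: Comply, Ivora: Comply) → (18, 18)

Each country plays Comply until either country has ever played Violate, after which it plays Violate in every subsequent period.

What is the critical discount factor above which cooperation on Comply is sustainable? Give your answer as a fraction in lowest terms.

Cooperation forever yields 18 each period: 18/(1−δ).
Deviating yields 25 once, then 8 forever: 25 + 8δ/(1−δ).
No profitable deviation requires 18/(1−δ) ≥ 25 + 8δ/(1−δ).
Multiplying by (1−δ): 18 ≥ 25(1−δ) + 8δ = 25 − 17δ.
So 17δ ≥ 7, i.e. δ ≥ 7/17.

7/17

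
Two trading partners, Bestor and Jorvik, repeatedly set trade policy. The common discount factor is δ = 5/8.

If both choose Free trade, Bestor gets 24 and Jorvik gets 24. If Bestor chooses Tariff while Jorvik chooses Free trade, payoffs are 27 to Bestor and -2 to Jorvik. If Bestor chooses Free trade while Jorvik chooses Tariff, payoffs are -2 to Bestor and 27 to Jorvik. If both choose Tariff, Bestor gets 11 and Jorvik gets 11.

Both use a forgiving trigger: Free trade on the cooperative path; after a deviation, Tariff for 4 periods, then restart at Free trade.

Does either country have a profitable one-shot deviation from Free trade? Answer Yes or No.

A one-shot deviation gives 27 now, then 11 for 4 periods, then back to 24.
Gain from deviating: (27−24) today; loss: (24−11) in each of the next 4 periods.
No-deviation condition: (24−11)(δ+…+δ^4) ≥ 27−24, i.e. δ+…+δ^4 ≥ 3/13.
At δ = 5/8: δ+…+δ^4 = 1.4124 ≥ 0.2308.
So cooperation is sustainable.

No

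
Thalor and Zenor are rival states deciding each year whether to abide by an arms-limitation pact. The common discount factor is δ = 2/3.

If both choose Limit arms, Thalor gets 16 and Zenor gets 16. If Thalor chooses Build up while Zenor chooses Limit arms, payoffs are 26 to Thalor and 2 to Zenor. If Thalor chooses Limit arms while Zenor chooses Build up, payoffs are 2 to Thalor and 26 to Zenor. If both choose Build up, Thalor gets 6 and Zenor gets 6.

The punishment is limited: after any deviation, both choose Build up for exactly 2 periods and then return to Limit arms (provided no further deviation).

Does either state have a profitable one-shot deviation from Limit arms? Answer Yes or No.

A one-shot deviation gives 26 now, then 6 for 2 periods, then back to 16.
Gain from deviating: (26−16) today; loss: (16−6) in each of the next 2 periods.
No-deviation condition: (16−6)(δ+…+δ^2) ≥ 26−16, i.e. δ+…+δ^2 ≥ 1.
At δ = 2/3: δ+…+δ^2 = 1.1111 ≥ 1.0000.
So cooperation is sustainable.

No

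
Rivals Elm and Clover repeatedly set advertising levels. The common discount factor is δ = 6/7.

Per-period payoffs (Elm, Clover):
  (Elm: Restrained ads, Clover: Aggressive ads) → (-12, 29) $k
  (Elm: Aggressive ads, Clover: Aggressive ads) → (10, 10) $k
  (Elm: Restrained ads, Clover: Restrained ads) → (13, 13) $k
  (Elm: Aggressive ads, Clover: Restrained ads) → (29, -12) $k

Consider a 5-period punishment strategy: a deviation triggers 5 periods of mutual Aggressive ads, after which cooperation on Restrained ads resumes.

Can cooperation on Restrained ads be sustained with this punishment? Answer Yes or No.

A one-shot deviation gives 29 now, then 10 for 5 periods, then back to 13.
Gain from deviating: (29−13) today; loss: (13−10) in each of the next 5 periods.
No-deviation condition: (13−10)(δ+…+δ^5) ≥ 29−13, i.e. δ+…+δ^5 ≥ 16/3.
At δ = 6/7: δ+…+δ^5 = 3.2240 < 5.3333.
So cooperation is not sustainable.

No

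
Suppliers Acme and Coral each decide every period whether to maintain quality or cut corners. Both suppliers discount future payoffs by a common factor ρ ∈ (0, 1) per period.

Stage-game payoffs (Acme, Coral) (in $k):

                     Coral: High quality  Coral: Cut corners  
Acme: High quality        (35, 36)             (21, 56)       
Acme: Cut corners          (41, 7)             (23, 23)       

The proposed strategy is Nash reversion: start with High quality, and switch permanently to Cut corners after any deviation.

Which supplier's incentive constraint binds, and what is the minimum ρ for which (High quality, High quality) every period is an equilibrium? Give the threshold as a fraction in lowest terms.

Coral; ρ ≥ 20/33

Acme's threshold: (41−35)/(41−23) = 1/3.
Coral's threshold: (56−36)/(56−23) = 20/33.
1/3 < 20/33, so Coral binds and ρ* = 20/33.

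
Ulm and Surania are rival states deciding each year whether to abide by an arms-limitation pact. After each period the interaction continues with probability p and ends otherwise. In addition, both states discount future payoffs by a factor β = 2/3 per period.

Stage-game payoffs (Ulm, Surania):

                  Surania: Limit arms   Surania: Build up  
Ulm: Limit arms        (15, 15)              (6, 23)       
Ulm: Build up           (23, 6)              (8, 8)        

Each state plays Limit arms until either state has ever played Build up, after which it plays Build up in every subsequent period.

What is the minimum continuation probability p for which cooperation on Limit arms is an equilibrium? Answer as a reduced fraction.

4/5

Expected continuation weight on next period's payoff is β·p = 2/3·p, which plays the role of the discount factor.
Cooperation requires 2/3·p ≥ (23−15)/(23−8) = 8/15, hence p ≥ 4/5.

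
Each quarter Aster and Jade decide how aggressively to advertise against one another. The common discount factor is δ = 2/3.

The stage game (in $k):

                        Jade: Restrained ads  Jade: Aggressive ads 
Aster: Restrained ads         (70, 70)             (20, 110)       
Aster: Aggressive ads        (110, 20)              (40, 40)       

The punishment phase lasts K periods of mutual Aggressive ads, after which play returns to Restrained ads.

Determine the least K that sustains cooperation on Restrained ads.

3

Need Σ_{k=1}^{K} δ^k ≥ (110−70)/(70−40) = 1.3333 at δ = 2/3.
At K = 2 the sum is 1.1111 < 1.3333; at K = 3 it is 1.4074 ≥ 1.3333.
So the minimum punishment length is K = 3.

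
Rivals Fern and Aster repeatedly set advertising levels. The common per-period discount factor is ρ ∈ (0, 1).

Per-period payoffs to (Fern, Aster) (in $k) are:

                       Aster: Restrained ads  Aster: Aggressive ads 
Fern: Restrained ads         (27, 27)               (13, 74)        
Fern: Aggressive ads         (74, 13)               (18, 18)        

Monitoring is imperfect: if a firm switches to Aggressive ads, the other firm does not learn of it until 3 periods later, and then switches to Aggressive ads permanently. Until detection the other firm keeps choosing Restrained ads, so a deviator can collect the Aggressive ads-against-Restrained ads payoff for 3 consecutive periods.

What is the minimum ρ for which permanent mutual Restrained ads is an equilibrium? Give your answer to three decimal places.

0.943

Deviating for the 3 undetected periods gains 74−27 = 47 per period over cooperation, then loses 27−18 = 9 per period forever once punishment starts.
Gain: 47(1 + ρ + … + ρ^2); loss: 9·ρ^3/(1−ρ).
No profitable deviation ⇔ 47(1−ρ^3) ≤ 9·ρ^3, i.e. ρ^3 ≥ 47/(47+9) = 47/56.
Hence ρ ≥ (47/56)^(1/3) ≈ 0.943.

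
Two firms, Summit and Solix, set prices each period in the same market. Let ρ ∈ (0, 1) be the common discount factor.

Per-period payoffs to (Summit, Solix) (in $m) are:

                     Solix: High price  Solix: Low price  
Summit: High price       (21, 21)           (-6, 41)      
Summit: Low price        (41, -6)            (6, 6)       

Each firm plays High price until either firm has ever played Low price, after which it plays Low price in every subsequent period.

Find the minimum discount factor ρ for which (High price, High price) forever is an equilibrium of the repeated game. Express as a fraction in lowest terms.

Under grim trigger the critical discount factor is (T−C)/(T−P) with T = 41, C = 21, P = 6.
ρ* = (41−21)/(41−6) = 20/35 = 4/7.

4/7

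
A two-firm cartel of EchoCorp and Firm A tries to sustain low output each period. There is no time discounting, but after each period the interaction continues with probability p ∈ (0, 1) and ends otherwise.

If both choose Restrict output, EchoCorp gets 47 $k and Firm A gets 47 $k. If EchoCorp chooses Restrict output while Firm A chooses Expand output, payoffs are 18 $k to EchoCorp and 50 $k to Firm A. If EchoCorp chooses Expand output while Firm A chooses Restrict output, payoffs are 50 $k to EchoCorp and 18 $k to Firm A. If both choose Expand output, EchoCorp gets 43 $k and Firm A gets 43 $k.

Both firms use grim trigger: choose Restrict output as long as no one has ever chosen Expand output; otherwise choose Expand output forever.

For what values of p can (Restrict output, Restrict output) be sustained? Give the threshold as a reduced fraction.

With no time discounting, the continuation probability p plays the role of the discount factor.
Grim-trigger IC: 47/(1−p) ≥ 50 + 43p/(1−p) ⇒ p ≥ (50−47)/(50−43) = 3/7.

3/7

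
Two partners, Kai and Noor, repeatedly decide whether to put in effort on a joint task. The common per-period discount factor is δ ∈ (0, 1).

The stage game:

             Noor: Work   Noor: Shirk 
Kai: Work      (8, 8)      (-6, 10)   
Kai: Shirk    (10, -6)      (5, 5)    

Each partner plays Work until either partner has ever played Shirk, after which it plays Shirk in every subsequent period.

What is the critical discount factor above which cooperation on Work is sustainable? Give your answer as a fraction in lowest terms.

One-period gain from deviating is 10 − 8 = 2. The loss is 8 − 5 = 3 in every subsequent period, with present value 3·δ/(1−δ).
Deviation is unprofitable when 3·δ/(1−δ) ≥ 2, i.e. δ/(1−δ) ≥ 2/3.
Equivalently δ ≥ 2/(2+3) = 2/5.

2/5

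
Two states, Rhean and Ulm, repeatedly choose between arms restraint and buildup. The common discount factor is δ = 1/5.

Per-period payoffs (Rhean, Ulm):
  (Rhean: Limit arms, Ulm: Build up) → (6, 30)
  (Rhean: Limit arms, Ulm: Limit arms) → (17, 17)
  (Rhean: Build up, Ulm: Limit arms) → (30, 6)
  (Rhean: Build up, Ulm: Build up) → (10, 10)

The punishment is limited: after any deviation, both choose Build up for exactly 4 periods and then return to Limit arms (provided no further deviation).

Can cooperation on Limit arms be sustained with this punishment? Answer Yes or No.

No

IC: δ+…+δ^4 ≥ (30−17)/(17−10) = 13/7.
At δ = 1/5: partial sum = 0.2496 < 1.8571. Cooperation not sustainable.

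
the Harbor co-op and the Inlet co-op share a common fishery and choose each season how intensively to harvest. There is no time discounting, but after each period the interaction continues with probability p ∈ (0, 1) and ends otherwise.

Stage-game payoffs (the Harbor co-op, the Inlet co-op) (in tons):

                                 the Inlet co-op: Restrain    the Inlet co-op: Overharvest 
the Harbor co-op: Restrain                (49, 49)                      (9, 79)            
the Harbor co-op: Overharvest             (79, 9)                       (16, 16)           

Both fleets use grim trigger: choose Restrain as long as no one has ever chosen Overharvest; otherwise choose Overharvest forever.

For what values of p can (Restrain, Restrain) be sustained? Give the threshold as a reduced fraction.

Expected cooperation value is 49 + p·49 + p²·49 + … = 49/(1−p); deviation gives 79 + p·16/(1−p).
49 ≥ 79(1−p) + 16p ⇒ 63p ≥ 30 ⇒ p ≥ 30/63 = 10/21.

10/21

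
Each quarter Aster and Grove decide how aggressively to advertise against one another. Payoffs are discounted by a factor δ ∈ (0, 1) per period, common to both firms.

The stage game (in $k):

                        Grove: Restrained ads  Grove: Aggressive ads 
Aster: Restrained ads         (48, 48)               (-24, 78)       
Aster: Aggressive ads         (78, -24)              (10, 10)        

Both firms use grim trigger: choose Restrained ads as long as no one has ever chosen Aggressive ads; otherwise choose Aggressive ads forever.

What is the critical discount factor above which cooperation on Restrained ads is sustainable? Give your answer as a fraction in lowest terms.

Under grim trigger the critical discount factor is (T−C)/(T−P) with T = 78, C = 48, P = 10.
δ* = (78−48)/(78−10) = 30/68 = 15/34.

15/34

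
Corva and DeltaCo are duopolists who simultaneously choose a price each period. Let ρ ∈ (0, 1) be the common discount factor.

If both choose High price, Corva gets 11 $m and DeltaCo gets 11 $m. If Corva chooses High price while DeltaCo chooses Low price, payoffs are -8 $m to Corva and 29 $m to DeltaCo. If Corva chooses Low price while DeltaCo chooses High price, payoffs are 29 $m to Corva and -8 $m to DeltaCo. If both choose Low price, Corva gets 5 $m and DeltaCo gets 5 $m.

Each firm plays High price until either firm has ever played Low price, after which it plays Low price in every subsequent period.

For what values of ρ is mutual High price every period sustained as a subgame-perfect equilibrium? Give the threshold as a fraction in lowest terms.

11/(1−ρ) ≥ 29 + 5ρ/(1−ρ)
11 ≥ 29 − 24ρ
ρ ≥ 18/24 = 3/4.

3/4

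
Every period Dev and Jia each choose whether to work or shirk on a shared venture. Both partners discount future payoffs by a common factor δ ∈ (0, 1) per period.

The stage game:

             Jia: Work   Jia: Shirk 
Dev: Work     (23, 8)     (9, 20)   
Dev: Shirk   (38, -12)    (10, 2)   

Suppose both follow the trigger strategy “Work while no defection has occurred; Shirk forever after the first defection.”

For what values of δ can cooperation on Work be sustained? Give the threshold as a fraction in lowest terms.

For Dev: deviation gain 38−23 = 15, per-period punishment loss 23−10 = 13. IC gives δ ≥ 15/28.
For Jia: gain 12, loss 6 per period, so δ ≥ 12/18 = 2/3.
The tighter constraint is Jia's, so cooperation needs δ ≥ 2/3.

2/3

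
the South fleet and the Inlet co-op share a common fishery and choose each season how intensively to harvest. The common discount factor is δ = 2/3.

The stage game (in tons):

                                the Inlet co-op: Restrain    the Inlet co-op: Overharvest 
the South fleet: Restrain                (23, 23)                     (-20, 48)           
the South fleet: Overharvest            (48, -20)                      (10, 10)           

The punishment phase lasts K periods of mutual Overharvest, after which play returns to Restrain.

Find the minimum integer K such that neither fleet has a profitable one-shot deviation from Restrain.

9

Need Σ_{k=1}^{K} δ^k ≥ (48−23)/(23−10) = 1.9231 at δ = 2/3.
At K = 8 the sum is 1.9220 < 1.9231; at K = 9 it is 1.9480 ≥ 1.9231.
So the minimum punishment length is K = 9.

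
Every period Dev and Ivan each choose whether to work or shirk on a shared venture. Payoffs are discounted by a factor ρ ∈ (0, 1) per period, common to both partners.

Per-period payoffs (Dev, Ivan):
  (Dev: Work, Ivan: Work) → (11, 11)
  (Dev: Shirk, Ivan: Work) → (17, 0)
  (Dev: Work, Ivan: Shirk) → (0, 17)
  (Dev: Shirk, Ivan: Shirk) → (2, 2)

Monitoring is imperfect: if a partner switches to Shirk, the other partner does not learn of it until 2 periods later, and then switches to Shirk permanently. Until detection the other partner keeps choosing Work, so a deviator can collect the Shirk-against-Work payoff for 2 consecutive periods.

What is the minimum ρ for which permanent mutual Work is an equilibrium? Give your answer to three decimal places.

0.632

Deviating for the 2 undetected periods gains 17−11 = 6 per period over cooperation, then loses 11−2 = 9 per period forever once punishment starts.
Gain: 6(1 + ρ + … + ρ^1); loss: 9·ρ^2/(1−ρ).
No profitable deviation ⇔ 6(1−ρ^2) ≤ 9·ρ^2, i.e. ρ^2 ≥ 6/(6+9) = 2/5.
Hence ρ ≥ (2/5)^(1/2) ≈ 0.632.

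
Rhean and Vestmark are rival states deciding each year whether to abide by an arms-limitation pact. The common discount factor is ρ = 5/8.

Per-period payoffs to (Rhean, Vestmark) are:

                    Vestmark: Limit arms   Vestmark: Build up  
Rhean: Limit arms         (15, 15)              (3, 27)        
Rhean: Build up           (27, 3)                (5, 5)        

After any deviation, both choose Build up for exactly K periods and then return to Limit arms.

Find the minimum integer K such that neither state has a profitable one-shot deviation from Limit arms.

No profitable deviation requires (15−5)(ρ+…+ρ^K) ≥ 27−15, i.e. ρ+…+ρ^K ≥ 6/5 ≈ 1.2000.
With ρ = 5/8, the partial sums are K=1: 0.6250, K=2: 1.0156, K=3: 1.2598.
K = 3 is the first length at which the sum reaches 1.2000.

3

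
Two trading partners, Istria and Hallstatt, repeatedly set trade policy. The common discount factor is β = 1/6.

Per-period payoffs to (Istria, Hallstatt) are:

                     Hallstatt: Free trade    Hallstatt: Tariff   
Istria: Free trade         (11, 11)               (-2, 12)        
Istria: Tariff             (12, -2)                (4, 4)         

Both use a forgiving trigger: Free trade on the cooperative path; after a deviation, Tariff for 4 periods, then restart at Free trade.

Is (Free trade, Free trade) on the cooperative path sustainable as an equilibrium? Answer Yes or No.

Yes

A one-shot deviation gives 12 now, then 4 for 4 periods, then back to 11.
Gain from deviating: (12−11) today; loss: (11−4) in each of the next 4 periods.
No-deviation condition: (11−4)(β+…+β^4) ≥ 12−11, i.e. β+…+β^4 ≥ 1/7.
At β = 1/6: β+…+β^4 = 0.1998 ≥ 0.1429.
So cooperation is sustainable.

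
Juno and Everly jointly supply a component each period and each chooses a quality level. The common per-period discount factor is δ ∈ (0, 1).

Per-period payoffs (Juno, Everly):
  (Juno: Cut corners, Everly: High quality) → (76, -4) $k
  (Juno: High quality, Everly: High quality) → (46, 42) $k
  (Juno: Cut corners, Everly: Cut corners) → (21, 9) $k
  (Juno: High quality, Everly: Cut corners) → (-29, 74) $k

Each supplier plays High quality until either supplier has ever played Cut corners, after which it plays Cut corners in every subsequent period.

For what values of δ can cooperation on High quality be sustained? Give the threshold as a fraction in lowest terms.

Juno's threshold: (76−46)/(76−21) = 6/11.
Everly's threshold: (74−42)/(74−9) = 32/65.
6/11 > 32/65, so Juno binds and δ* = 6/11.

6/11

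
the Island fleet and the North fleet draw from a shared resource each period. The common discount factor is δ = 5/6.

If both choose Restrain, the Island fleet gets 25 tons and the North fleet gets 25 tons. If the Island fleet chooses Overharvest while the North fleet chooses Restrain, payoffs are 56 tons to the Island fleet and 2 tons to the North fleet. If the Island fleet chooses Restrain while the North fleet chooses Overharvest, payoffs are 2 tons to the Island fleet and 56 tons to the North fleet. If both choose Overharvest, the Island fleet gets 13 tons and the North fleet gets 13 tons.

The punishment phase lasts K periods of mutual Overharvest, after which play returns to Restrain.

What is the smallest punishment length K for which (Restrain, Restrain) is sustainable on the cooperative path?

No profitable deviation requires (25−13)(δ+…+δ^K) ≥ 56−25, i.e. δ+…+δ^K ≥ 31/12 ≈ 2.5833.
With δ = 5/6, the partial sums are K=1: 0.8333, K=2: 1.5278, K=3: 2.1065, K=4: 2.5887.
K = 4 is the first length at which the sum reaches 2.5833.

4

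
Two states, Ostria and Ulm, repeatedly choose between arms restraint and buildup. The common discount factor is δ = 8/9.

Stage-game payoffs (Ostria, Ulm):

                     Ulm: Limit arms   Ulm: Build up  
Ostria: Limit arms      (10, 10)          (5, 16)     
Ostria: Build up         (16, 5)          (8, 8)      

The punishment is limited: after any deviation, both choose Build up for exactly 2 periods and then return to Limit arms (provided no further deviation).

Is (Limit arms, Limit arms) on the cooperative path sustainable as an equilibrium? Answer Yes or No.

No

Comparing payoff streams over the 3 periods until play realigns: cooperate → 10(1+δ+…+δ^2); deviate → 16 + 8(δ+…+δ^2).
Cooperation is sustained iff (10−8)(δ+…+δ^2) ≥ 16−10.
δ+…+δ^2 = 8/9·(1−(8/9)^2)/(1−8/9) = 1.6790, and (16−10)/(10−8) = 3.0000.
1.6790 < 3.0000, so cooperation is not sustainable.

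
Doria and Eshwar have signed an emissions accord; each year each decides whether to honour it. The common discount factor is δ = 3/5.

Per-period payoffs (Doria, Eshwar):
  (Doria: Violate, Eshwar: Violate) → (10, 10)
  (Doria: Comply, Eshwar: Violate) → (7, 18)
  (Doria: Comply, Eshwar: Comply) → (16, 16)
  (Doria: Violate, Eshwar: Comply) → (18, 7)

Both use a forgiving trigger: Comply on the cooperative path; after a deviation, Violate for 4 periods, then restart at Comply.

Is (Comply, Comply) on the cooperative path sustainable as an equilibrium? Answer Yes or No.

Comparing payoff streams over the 5 periods until play realigns: cooperate → 16(1+δ+…+δ^4); deviate → 18 + 10(δ+…+δ^4).
Cooperation is sustained iff (16−10)(δ+…+δ^4) ≥ 18−16.
δ+…+δ^4 = 3/5·(1−(3/5)^4)/(1−3/5) = 1.3056, and (18−16)/(16−10) = 0.3333.
1.3056 ≥ 0.3333, so cooperation is sustainable.

Yes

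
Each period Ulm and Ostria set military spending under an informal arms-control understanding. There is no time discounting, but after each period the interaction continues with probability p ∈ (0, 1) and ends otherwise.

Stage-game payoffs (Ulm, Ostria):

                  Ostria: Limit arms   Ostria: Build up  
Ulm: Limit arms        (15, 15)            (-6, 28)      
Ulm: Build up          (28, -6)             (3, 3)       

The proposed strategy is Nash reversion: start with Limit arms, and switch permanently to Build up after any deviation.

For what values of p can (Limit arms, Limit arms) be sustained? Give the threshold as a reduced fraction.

13/25

Expected cooperation value is 15 + p·15 + p²·15 + … = 15/(1−p); deviation gives 28 + p·3/(1−p).
15 ≥ 28(1−p) + 3p ⇒ 25p ≥ 13 ⇒ p ≥ 13/25.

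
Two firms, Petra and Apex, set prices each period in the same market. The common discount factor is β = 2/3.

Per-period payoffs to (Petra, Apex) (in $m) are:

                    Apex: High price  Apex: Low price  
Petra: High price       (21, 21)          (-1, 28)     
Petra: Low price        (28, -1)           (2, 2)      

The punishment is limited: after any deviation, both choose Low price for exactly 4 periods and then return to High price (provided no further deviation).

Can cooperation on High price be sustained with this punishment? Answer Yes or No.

Yes

Comparing payoff streams over the 5 periods until play realigns: cooperate → 21(1+β+…+β^4); deviate → 28 + 2(β+…+β^4).
Cooperation is sustained iff (21−2)(β+…+β^4) ≥ 28−21.
β+…+β^4 = 2/3·(1−(2/3)^4)/(1−2/3) = 1.6049, and (28−21)/(21−2) = 0.3684.
1.6049 ≥ 0.3684, so cooperation is sustainable.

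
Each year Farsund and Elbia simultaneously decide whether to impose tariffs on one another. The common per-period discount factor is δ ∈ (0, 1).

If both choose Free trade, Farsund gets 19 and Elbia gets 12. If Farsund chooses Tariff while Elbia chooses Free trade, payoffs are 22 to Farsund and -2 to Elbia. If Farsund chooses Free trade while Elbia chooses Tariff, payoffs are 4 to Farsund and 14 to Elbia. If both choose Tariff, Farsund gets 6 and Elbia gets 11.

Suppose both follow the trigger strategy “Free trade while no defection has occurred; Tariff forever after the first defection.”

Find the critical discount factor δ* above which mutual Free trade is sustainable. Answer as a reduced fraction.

Farsund's threshold: (22−19)/(22−6) = 3/16.
Elbia's threshold: (14−12)/(14−11) = 2/3.
3/16 < 2/3, so Elbia binds and δ* = 2/3.

2/3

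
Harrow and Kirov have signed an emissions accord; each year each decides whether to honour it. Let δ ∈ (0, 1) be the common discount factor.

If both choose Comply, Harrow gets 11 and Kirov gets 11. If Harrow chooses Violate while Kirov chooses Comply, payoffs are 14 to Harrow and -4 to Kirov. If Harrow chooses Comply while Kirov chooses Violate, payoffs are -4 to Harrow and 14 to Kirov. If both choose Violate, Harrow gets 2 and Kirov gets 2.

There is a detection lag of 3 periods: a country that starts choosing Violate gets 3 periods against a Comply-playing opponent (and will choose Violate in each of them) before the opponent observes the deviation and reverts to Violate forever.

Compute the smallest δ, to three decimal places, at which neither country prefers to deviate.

Deviating for the 3 undetected periods gains 14−11 = 3 per period over cooperation, then loses 11−2 = 9 per period forever once punishment starts.
Gain: 3(1 + δ + … + δ^2); loss: 9·δ^3/(1−δ).
No profitable deviation ⇔ 3(1−δ^3) ≤ 9·δ^3, i.e. δ^3 ≥ 3/(3+9) = 1/4.
Hence δ ≥ (1/4)^(1/3) ≈ 0.630.

0.630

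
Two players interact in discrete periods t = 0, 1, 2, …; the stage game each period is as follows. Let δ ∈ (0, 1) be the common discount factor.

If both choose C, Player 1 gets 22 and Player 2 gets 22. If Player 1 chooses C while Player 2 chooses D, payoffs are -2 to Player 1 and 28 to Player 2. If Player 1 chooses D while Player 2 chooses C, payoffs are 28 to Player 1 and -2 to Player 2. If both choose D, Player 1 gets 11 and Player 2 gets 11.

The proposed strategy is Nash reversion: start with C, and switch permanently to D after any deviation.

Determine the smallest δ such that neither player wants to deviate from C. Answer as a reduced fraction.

22/(1−δ) ≥ 28 + 11δ/(1−δ)
22 ≥ 28 − 17δ
δ ≥ 6/17.

6/17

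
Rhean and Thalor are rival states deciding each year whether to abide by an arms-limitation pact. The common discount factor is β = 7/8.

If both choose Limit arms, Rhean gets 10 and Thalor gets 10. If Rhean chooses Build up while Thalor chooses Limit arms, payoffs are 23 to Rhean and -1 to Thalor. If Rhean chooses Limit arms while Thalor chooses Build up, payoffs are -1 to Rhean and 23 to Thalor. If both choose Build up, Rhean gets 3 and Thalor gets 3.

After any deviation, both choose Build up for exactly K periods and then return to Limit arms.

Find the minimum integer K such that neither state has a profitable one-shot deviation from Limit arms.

3

IC: β(1−β^K)/(1−β) ≥ (23−10)/(10−3) = 13/7.
With β = 7/8: need 1 − β^K ≥ 13/7·(1−7/8)/(7/8), i.e. β^K ≤ 0.7347.
Since (7/8)^2 = 0.7656 and (7/8)^3 = 0.6699, the smallest such K is 3.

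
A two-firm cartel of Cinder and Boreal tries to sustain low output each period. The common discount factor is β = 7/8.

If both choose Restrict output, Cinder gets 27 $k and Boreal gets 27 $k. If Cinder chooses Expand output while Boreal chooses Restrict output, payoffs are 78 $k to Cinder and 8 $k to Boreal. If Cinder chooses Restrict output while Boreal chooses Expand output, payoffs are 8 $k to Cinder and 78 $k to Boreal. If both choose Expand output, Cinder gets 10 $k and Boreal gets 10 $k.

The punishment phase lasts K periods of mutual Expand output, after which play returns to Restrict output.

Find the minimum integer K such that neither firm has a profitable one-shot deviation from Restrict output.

IC: β(1−β^K)/(1−β) ≥ (78−27)/(27−10) = 3.
With β = 7/8: need 1 − β^K ≥ 3·(1−7/8)/(7/8), i.e. β^K ≤ 0.5714.
Since (7/8)^4 = 0.5862 and (7/8)^5 = 0.5129, the smallest such K is 5.

5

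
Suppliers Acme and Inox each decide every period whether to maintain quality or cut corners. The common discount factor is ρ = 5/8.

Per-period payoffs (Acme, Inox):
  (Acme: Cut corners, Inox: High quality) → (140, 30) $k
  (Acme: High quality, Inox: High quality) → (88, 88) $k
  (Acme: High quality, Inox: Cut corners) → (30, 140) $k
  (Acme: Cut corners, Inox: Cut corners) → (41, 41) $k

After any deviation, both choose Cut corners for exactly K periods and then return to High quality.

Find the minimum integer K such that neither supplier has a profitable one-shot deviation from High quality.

3

No profitable deviation requires (88−41)(ρ+…+ρ^K) ≥ 140−88, i.e. ρ+…+ρ^K ≥ 52/47 ≈ 1.1064.
With ρ = 5/8, the partial sums are K=1: 0.6250, K=2: 1.0156, K=3: 1.2598.
K = 3 is the first length at which the sum reaches 1.1064.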